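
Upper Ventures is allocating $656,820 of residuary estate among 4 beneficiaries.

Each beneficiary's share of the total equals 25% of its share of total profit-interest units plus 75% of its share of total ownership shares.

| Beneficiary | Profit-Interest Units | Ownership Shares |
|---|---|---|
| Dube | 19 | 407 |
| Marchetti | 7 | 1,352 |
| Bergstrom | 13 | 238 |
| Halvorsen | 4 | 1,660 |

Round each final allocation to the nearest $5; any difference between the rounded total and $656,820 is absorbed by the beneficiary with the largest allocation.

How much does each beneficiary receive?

Dube: $127,380; Marchetti: $208,850; Bergstrom: $81,705; Halvorsen: $238,885

Totals — profit-interest units 43, ownership shares 3,657.
Blended shares (25% profit-interest units + 75% ownership shares): Dube 0.1939; Marchetti 0.3180; Bergstrom 0.1244; Halvorsen 0.3637.
Raw shares: Dube 127,380.50; Marchetti 208,851.77; Bergstrom 81,703.08; Halvorsen 238,884.65.
At nearest $5: Dube $127,380; Marchetti $208,850; Bergstrom $81,705; Halvorsen $238,885. Sum = $656,820.
Rounded total matches; no reconciliation needed.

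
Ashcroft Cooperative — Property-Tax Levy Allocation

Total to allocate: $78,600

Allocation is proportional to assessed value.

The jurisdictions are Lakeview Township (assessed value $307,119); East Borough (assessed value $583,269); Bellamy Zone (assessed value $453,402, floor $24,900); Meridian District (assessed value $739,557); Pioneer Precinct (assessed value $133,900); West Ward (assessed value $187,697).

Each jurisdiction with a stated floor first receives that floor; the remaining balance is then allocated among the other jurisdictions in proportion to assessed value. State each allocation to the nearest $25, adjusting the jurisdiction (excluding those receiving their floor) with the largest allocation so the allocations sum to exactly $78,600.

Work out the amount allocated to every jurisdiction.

Lakeview Township: $8,450 | East Borough: $16,050 | Bellamy Zone: $24,900 | Meridian District: $20,350 | Pioneer Precinct: $3,675 | West Ward: $5,175

Guaranteed amounts: Bellamy Zone $24,900. Balance $53,700.
Balance split over remaining assessed value 1,951,542: Lakeview Township 8,450.90 → $8,450; East Borough 16,049.64 → $16,050; Meridian District 20,350.17 → $20,350; Pioneer Precinct 3,684.49 → $3,675; West Ward 5,164.80 → $5,175.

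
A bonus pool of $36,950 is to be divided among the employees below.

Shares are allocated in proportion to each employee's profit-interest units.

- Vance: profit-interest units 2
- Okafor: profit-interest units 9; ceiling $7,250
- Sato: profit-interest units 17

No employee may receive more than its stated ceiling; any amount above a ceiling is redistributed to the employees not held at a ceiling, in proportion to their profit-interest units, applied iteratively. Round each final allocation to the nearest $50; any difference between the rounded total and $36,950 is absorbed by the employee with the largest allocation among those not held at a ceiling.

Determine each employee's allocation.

Profit-interest units total: 28.
Proportional shares (ignoring caps): Vance 2,639.29; Okafor 11,876.79; Sato 22,433.93.
Held at cap: Okafor ($7,250); residual $29,700 reallocated over remaining profit-interest units 19.
Shares after redistribution: Vance 3,126.32 → $3,150; Sato 26,573.68 → $26,550.

Vance: $3,150 · Okafor: $7,250 · Sato: $26,550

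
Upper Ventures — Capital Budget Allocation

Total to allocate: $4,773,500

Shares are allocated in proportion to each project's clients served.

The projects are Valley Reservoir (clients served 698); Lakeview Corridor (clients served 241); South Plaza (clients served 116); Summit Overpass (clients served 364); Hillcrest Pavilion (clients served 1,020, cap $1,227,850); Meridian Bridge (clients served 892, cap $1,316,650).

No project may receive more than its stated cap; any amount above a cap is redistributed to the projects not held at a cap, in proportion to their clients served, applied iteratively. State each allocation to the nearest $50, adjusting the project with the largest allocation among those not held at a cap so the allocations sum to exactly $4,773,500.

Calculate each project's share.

Valley Reservoir: $1,096,450 · Lakeview Corridor: $378,550 · South Plaza: $182,200 · Summit Overpass: $571,800 · Hillcrest Pavilion: $1,227,850 · Meridian Bridge: $1,316,650

Combined clients served = 3,331.
Unconstrained shares: Valley Reservoir 1,000,271.09; Lakeview Corridor 345,365.81; South Plaza 166,234.16; Summit Overpass 521,631.34; Hillcrest Pavilion 1,461,714.20; Meridian Bridge 1,278,283.40.
Held at cap: Hillcrest Pavilion ($1,227,850); residual $3,545,650 reallocated over remaining clients served 2,311.
Held at cap: Meridian Bridge ($1,316,650); residual $2,229,000 reallocated over remaining clients served 1,419.
Shares after redistribution: Valley Reservoir 1,096,435.52 → $1,096,450; Lakeview Corridor 378,568.71 → $378,550; South Plaza 182,215.64 → $182,200; Summit Overpass 571,780.13 → $571,800.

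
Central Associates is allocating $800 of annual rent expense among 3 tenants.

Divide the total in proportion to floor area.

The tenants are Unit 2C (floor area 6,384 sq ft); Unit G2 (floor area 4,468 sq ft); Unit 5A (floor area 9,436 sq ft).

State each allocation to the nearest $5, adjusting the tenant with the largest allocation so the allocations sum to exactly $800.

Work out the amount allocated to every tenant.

Unit 2C: $250 · Unit G2: $175 · Unit 5A: $375

Sum of floor area: 20,288.
Unrounded shares: Unit 2C 6,384/20,288 × $800 = 251.74; Unit G2 4,468/20,288 × $800 = 176.18; Unit 5A 9,436/20,288 × $800 = 372.08.
At nearest $5: Unit 2C $250; Unit G2 $175; Unit 5A $370. Sum = $795.
Difference $800 − $795 = +$5 applied to largest allocation (Unit 5A): Unit 5A becomes $375.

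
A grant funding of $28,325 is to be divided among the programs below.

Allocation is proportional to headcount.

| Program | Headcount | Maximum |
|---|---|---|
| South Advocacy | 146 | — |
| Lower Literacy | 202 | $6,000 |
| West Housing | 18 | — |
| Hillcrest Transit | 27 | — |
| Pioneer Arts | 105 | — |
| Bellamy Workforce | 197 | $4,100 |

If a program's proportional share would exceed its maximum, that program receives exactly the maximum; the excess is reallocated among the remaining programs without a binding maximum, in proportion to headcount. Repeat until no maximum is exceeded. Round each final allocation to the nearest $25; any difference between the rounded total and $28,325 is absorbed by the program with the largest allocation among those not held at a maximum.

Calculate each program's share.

Combined headcount = 695.
Pro-rata shares before constraints: South Advocacy 5,950.29; Lower Literacy 8,232.59; West Housing 733.60; Hillcrest Transit 1,100.40; Pioneer Arts 4,279.32; Bellamy Workforce 8,028.81.
Held at cap: Lower Literacy ($6,000), Bellamy Workforce ($4,100); residual $18,225 reallocated over remaining headcount 296.
Shares after redistribution: South Advocacy 8,989.36 → $9,000; West Housing 1,108.28 → $1,100; Hillcrest Transit 1,662.42 → $1,650; Pioneer Arts 6,464.95 → $6,475.

South Advocacy: $9,000 | Lower Literacy: $6,000 | West Housing: $1,100 | Hillcrest Transit: $1,650 | Pioneer Arts: $6,475 | Bellamy Workforce: $4,100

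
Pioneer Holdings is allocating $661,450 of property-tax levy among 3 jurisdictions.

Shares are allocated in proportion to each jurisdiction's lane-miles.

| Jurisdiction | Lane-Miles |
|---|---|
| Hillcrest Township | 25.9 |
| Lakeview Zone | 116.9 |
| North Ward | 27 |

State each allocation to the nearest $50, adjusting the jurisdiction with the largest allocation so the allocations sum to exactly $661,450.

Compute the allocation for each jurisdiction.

Total lane-miles = 169.8.
Proportional shares: Hillcrest Township 25.9/169.8 × $661,450 = 100,892.55; Lakeview Zone 116.9/169.8 × $661,450 = 455,379.89; North Ward 27/169.8 × $661,450 = 105,177.56.
At nearest $50: Hillcrest Township $100,900; Lakeview Zone $455,400; North Ward $105,200. Sum = $661,500.
Difference $661,450 − $661,500 = −$50 applied to largest allocation (Lakeview Zone): Lakeview Zone becomes $455,350.

Hillcrest Township: $100,900 · Lakeview Zone: $455,350 · North Ward: $105,200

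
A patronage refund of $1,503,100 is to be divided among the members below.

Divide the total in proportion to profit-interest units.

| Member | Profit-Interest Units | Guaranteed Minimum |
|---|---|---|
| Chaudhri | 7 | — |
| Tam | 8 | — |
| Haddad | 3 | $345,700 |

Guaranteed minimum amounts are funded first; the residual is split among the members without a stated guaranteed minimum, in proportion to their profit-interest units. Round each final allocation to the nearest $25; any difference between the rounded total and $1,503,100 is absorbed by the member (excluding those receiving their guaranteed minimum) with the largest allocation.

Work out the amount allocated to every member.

Chaudhri: $540,125; Tam: $617,275; Haddad: $345,700

Guaranteed amounts: Haddad $345,700. Balance $1,157,400.
Balance split over remaining profit-interest units 15: Chaudhri 540,120.00 → $540,125; Tam 617,280.00 → $617,275.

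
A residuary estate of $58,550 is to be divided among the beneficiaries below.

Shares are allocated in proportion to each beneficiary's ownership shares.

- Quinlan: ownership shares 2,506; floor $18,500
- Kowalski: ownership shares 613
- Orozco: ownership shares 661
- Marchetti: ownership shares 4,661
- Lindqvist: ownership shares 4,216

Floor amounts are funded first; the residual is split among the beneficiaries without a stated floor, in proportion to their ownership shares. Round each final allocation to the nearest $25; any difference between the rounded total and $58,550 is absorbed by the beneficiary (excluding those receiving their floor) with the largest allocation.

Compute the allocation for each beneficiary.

Fund the minimums — Quinlan $18,500. Remaining pool $40,050.
Remaining pool split over remaining ownership shares 10,151: Kowalski 2,418.54 → $2,425; Orozco 2,607.93 → $2,600; Marchetti 18,389.62 → $18,400; Lindqvist 16,633.91 → $16,625.

Quinlan: $18,500 · Kowalski: $2,425 · Orozco: $2,600 · Marchetti: $18,400 · Lindqvist: $16,625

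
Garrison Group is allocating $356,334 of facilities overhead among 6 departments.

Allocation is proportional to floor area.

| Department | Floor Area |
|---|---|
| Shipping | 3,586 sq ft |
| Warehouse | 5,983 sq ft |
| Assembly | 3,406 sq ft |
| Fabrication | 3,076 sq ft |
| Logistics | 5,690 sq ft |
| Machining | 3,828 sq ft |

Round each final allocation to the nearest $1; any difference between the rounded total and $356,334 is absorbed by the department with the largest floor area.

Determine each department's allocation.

Total floor area = 25,569.
Unrounded shares: Shipping 3,586/25,569 × $356,334 = 49,975.12; Warehouse 5,983/25,569 × $356,334 = 83,380.12; Assembly 3,406/25,569 × $356,334 = 47,466.60; Fabrication 3,076/25,569 × $356,334 = 42,867.67; Logistics 5,690/25,569 × $356,334 = 79,296.82; Machining 3,828/25,569 × $356,334 = 53,347.67.
Rounded to nearest $1: Shipping $49,975; Warehouse $83,380; Assembly $47,467; Fabrication $42,868; Logistics $79,297; Machining $53,348. Sum = $356,335.
Difference $356,334 − $356,335 = −$1 applied to largest floor area (Warehouse): Warehouse becomes $83,379.

Shipping: $49,975 · Warehouse: $83,379 · Assembly: $47,467 · Fabrication: $42,868 · Logistics: $79,297 · Machining: $53,348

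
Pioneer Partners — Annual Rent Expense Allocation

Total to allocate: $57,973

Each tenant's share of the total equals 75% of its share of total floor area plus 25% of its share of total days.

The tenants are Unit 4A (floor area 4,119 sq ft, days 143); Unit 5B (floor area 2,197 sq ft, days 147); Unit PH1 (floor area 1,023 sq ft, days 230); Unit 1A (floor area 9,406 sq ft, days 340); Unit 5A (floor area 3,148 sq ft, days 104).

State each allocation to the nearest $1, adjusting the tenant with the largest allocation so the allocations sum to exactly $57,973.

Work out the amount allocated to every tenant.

Unit 4A: $11,153 | Unit 5B: $7,012 | Unit PH1: $5,694 | Unit 1A: $25,670 | Unit 5A: $8,444

Totals — floor area 19,893, days 964.
Combined weights (75% floor area + 25% days): Unit 4A 0.1924; Unit 5B 0.1210; Unit PH1 0.0982; Unit 1A 0.4428; Unit 5A 0.1457.
Unrounded shares: Unit 4A 11,152.75; Unit 5B 7,012.01; Unit PH1 5,693.88; Unit 1A 25,670.24; Unit 5A 8,444.11.
After rounding ($1): Unit 4A $11,153; Unit 5B $7,012; Unit PH1 $5,694; Unit 1A $25,670; Unit 5A $8,444. Sum = $57,973.
Sum already equals the total — no adjustment.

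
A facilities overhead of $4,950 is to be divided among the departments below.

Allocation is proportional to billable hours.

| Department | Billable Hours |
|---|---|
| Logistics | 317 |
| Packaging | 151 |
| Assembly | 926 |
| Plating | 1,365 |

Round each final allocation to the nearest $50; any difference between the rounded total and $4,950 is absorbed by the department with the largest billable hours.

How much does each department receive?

Sum of billable hours: 317 + 151 + 926 + 1,365 = 2,759.
Pro-rata amounts: Logistics 568.74; Packaging 270.91; Assembly 1,661.36; Plating 2,448.99.
Rounded to nearest $50: Logistics $550; Packaging $250; Assembly $1,650; Plating $2,450. Sum = $4,900.
Difference $4,950 − $4,900 = +$50 applied to largest billable hours (Plating): Plating becomes $2,500.

Logistics: $550 · Packaging: $250 · Assembly: $1,650 · Plating: $2,500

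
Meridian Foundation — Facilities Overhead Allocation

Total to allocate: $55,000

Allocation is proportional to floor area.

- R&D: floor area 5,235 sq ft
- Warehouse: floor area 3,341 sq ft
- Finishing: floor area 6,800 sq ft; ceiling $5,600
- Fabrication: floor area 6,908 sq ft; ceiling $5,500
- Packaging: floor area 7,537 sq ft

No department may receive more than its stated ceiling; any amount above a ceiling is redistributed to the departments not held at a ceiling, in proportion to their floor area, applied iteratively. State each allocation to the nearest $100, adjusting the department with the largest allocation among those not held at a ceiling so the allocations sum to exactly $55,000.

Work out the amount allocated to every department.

R&D: $14,300 | Warehouse: $9,100 | Finishing: $5,600 | Fabrication: $5,500 | Packaging: $20,500

Floor area total: 29,821.
Pro-rata shares before constraints: R&D 9,655.11; Warehouse 6,161.93; Finishing 12,541.50; Fabrication 12,740.69; Packaging 13,900.77.
Capped: Finishing ($5,600), Fabrication ($5,500); residual $43,900 reallocated over remaining floor area 16,113.
Shares after redistribution: R&D 14,262.80 → $14,300; Warehouse 9,102.58 → $9,100; Packaging 20,534.62 → $20,500.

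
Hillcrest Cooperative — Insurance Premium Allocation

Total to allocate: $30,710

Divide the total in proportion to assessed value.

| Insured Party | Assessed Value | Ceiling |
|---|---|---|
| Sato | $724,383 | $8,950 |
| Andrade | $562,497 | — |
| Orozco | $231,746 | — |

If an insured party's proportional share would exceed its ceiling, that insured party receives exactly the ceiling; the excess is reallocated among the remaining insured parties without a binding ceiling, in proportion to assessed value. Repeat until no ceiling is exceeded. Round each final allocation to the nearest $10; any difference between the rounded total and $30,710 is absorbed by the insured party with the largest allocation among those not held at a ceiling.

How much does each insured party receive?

Sato: $8,950 · Andrade: $15,410 · Orozco: $6,350

Total assessed value = 1,518,626.
Unconstrained shares: Sato 14,648.64; Andrade 11,374.94; Orozco 4,686.42.
Cap binds for Sato ($8,950); remaining pool $21,760 reallocated over remaining assessed value 794,243.
Remaining shares: Andrade 15,410.82 → $15,410; Orozco 6,349.18 → $6,350.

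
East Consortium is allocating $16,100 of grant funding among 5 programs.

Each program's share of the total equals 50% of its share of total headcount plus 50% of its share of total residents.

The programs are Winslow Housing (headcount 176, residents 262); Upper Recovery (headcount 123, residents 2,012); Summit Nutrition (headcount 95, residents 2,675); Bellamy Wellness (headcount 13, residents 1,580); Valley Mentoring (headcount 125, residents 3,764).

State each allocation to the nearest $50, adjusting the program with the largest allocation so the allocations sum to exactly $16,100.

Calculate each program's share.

Winslow Housing: $2,850; Upper Recovery: $3,450; Summit Nutrition: $3,550; Bellamy Wellness: $1,450; Valley Mentoring: $4,800

Headcount total 532; residents total 10,293.
Composite weights (50% headcount + 50% residents): Winslow Housing 0.1781; Upper Recovery 0.2133; Summit Nutrition 0.2192; Bellamy Wellness 0.0890; Valley Mentoring 0.3003.
Raw shares: Winslow Housing 2,868.06; Upper Recovery 3,434.74; Summit Nutrition 3,529.58; Bellamy Wellness 1,432.40; Valley Mentoring 4,835.21.
After rounding ($50): Winslow Housing $2,850; Upper Recovery $3,450; Summit Nutrition $3,550; Bellamy Wellness $1,450; Valley Mentoring $4,850. Sum = $16,150.
Difference $16,100 − $16,150 = −$50 applied to largest allocation (Valley Mentoring): Valley Mentoring becomes $4,800.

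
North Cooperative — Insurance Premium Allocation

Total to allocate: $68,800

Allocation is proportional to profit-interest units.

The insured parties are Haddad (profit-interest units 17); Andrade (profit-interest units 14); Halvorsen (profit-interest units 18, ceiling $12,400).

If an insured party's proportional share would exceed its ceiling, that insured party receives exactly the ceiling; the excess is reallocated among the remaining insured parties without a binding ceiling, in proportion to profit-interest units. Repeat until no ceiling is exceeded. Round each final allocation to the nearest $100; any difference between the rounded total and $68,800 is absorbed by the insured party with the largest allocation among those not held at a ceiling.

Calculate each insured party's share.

Haddad: $30,900 | Andrade: $25,500 | Halvorsen: $12,400

Total profit-interest units = 49.
Proportional shares (ignoring caps): Haddad 23,869.39; Andrade 19,657.14; Halvorsen 25,273.47.
Held at cap: Halvorsen ($12,400); residual $56,400 reallocated over remaining profit-interest units 31.
Remaining shares: Haddad 30,929.03 → $30,900; Andrade 25,470.97 → $25,500.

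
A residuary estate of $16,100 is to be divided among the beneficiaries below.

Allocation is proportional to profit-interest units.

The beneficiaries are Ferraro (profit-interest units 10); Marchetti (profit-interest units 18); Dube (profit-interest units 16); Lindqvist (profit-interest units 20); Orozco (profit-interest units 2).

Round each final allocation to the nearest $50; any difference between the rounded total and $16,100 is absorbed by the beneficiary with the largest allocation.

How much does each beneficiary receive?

Total profit-interest units = 66.
Proportional shares: Ferraro 10/66 × $16,100 = 2,439.39; Marchetti 18/66 × $16,100 = 4,390.91; Dube 16/66 × $16,100 = 3,903.03; Lindqvist 20/66 × $16,100 = 4,878.79; Orozco 2/66 × $16,100 = 487.88.
After rounding ($50): Ferraro $2,450; Marchetti $4,400; Dube $3,900; Lindqvist $4,900; Orozco $500. Sum = $16,150.
Difference $16,100 − $16,150 = −$50 applied to largest allocation (Lindqvist): Lindqvist becomes $4,850.

Ferraro: $2,450 | Marchetti: $4,400 | Dube: $3,900 | Lindqvist: $4,850 | Orozco: $500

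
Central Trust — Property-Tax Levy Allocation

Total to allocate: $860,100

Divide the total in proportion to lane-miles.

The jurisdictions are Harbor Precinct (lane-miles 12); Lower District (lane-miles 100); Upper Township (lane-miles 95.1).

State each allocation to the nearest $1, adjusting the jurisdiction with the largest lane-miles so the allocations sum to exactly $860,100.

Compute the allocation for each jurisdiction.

Lane-miles total: 207.1.
Pro-rata amounts: Harbor Precinct 12/207.1 × $860,100 = 49,836.79; Lower District 100/207.1 × $860,100 = 415,306.62; Upper Township 95.1/207.1 × $860,100 = 394,956.59.
At nearest $1: Harbor Precinct $49,837; Lower District $415,307; Upper Township $394,957. Sum = $860,101.
Difference $860,100 − $860,101 = −$1 applied to largest lane-miles (Lower District): Lower District becomes $415,306.

Harbor Precinct: $49,837 | Lower District: $415,306 | Upper Township: $394,957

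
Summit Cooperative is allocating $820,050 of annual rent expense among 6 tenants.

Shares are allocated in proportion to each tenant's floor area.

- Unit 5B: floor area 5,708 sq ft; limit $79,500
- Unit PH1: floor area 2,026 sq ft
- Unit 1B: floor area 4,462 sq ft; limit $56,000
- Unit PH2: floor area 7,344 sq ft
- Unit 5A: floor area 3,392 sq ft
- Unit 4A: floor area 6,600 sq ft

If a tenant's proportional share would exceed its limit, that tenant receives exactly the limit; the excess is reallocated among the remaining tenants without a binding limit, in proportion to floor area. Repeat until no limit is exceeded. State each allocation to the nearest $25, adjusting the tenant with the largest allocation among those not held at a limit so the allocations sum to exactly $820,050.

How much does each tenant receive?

Unit 5B: $79,500; Unit PH1: $71,625; Unit 1B: $56,000; Unit PH2: $259,650; Unit 5A: $119,925; Unit 4A: $233,350

Total floor area = 29,532.
Proportional shares (ignoring caps): Unit 5B 158,500.79; Unit PH1 56,258.34; Unit 1B 123,901.64; Unit PH2 203,929.54; Unit 5A 94,189.68; Unit 4A 183,270.01.
Held at cap: Unit 5B ($79,500), Unit 1B ($56,000); remaining pool $684,550 reallocated over remaining floor area 19,362.
Redistributed shares: Unit PH1 71,629.91 → $71,625; Unit PH2 259,649.58 → $259,650; Unit 5A 119,925.30 → $119,925; Unit 4A 233,345.21 → $233,350.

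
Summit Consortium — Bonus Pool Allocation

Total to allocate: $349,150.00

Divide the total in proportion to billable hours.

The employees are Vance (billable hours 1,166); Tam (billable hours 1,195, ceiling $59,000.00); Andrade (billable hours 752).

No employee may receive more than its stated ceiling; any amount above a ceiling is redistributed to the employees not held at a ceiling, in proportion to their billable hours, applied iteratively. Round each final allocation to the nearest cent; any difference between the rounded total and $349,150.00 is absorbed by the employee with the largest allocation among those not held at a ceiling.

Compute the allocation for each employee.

Vance: $176,389.42; Tam: $59,000.00; Andrade: $113,760.58

Sum of billable hours: 3,113.
Unconstrained shares: Vance 130,777.0318; Tam 134,029.6338; Andrade 84,343.3344.
Capped: Tam ($59,000.00); remaining pool $290,150.00 reallocated over remaining billable hours 1,918.
Remaining shares: Vance 176,389.4161 → $176,389.42; Andrade 113,760.5839 → $113,760.58.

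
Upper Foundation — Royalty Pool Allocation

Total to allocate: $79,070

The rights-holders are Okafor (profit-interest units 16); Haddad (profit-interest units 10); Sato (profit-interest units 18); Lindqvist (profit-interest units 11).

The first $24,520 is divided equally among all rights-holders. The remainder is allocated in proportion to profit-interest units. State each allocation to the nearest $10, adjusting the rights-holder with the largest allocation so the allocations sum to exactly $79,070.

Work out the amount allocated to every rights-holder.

First tranche $24,520 split equally: $6,130 each.
Remainder $54,550 by profit-interest units (total 55): Okafor 15,869.09 → $15,870; Haddad 9,918.18 → $9,920; Sato 17,852.73 → $17,850; Lindqvist 10,910.00 → $10,910.
Totals: Okafor $6,130 + $15,870 = $22,000; Haddad $6,130 + $9,920 = $16,050; Sato $6,130 + $17,850 = $23,980; Lindqvist $6,130 + $10,910 = $17,040.

Okafor: $22,000; Haddad: $16,050; Sato: $23,980; Lindqvist: $17,040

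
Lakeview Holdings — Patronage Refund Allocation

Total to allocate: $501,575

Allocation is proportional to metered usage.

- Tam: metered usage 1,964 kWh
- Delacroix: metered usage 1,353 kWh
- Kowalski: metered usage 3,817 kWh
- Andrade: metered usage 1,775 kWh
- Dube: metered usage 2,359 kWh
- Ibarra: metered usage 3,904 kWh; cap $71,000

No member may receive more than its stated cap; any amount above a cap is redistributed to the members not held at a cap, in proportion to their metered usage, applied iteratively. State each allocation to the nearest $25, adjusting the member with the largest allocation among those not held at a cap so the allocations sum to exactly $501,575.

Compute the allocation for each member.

Metered usage total: 15,172.
Unconstrained shares: Tam 64,928.37; Delacroix 44,729.17; Kowalski 126,187.17; Andrade 58,680.18; Dube 77,986.78; Ibarra 129,063.33.
Held at cap: Ibarra ($71,000); residual $430,575 reallocated over remaining metered usage 11,268.
Redistributed shares: Tam 75,048.75 → $75,050; Delacroix 51,701.10 → $51,700; Kowalski 145,855.94 → $145,850; Andrade 67,826.64 → $67,825; Dube 90,142.57 → $90,150.

Tam: $75,050 · Delacroix: $51,700 · Kowalski: $145,850 · Andrade: $67,825 · Dube: $90,150 · Ibarra: $71,000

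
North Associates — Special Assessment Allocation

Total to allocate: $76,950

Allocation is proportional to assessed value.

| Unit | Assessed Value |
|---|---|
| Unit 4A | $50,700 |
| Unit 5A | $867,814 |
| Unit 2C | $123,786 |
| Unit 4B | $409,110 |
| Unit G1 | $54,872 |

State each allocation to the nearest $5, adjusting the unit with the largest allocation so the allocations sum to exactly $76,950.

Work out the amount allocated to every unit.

Total assessed value = 1,506,282.
Pro-rata amounts: Unit 4A 50,700/1,506,282 × $76,950 = 2,590.06; Unit 5A 867,814/1,506,282 × $76,950 = 44,333.19; Unit 2C 123,786/1,506,282 × $76,950 = 6,323.74; Unit 4B 409,110/1,506,282 × $76,950 = 20,899.81; Unit G1 54,872/1,506,282 × $76,950 = 2,803.19.
At nearest $5: Unit 4A $2,590; Unit 5A $44,335; Unit 2C $6,325; Unit 4B $20,900; Unit G1 $2,805. Sum = $76,955.
Difference $76,950 − $76,955 = −$5 applied to largest allocation (Unit 5A): Unit 5A becomes $44,330.

Unit 4A: $2,590; Unit 5A: $44,330; Unit 2C: $6,325; Unit 4B: $20,900; Unit G1: $2,805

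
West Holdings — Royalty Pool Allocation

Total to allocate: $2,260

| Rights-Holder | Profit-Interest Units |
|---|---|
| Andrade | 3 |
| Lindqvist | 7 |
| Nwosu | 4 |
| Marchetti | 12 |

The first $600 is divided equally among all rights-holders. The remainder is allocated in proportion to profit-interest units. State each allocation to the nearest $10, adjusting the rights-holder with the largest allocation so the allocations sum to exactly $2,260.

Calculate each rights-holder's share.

First tranche $600 split equally: $150 each.
Remainder $1,660 by profit-interest units (total 26): Andrade 191.54 → $190; Lindqvist 446.92 → $450; Nwosu 255.38 → $260; Marchetti 766.15 → $770.
Rounding difference −$10 on remainder applied to Marchetti.
Totals: Andrade $150 + $190 = $340; Lindqvist $150 + $450 = $600; Nwosu $150 + $260 = $410; Marchetti $150 + $760 = $910.

Andrade: $340 · Lindqvist: $600 · Nwosu: $410 · Marchetti: $910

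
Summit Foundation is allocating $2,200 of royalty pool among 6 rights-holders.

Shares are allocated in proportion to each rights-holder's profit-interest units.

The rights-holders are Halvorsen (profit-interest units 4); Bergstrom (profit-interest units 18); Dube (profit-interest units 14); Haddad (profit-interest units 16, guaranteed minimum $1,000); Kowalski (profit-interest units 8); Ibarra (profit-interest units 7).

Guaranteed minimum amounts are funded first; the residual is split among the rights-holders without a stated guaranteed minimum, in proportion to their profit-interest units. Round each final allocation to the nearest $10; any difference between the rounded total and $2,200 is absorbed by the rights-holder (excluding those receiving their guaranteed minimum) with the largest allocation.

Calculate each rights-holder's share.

Halvorsen: $90; Bergstrom: $430; Dube: $330; Haddad: $1,000; Kowalski: $190; Ibarra: $160

Minimums first: Haddad $1,000. Remaining pool $1,200.
Remaining pool split over remaining profit-interest units 51: Halvorsen 94.12 → $90; Bergstrom 423.53 → $420; Dube 329.41 → $330; Kowalski 188.24 → $190; Ibarra 164.71 → $160.
Rounding difference +$10 applied to Bergstrom → $430.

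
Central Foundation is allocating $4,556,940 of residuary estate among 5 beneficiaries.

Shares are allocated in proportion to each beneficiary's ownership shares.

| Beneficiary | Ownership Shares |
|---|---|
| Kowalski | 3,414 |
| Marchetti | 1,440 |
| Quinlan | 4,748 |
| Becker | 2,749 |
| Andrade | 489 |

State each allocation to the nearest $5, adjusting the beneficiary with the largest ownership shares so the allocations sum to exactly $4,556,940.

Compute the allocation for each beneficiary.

Sum of ownership shares: 3,414 + 1,440 + 4,748 + 2,749 + 489 = 12,840.
Unrounded shares: Kowalski 1,211,634.98; Marchetti 511,058.69; Quinlan 1,685,074.07; Becker 975,625.24; Andrade 173,547.01.
At nearest $5: Kowalski $1,211,635; Marchetti $511,060; Quinlan $1,685,075; Becker $975,625; Andrade $173,545. Sum = $4,556,940.
No rounding difference to absorb.

Kowalski: $1,211,635 | Marchetti: $511,060 | Quinlan: $1,685,075 | Becker: $975,625 | Andrade: $173,545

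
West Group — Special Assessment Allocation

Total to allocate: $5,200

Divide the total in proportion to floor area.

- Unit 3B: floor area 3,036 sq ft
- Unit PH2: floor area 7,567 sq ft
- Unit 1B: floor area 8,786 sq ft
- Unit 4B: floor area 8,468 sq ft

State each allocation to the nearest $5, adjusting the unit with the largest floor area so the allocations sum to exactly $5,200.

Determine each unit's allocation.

Unit 3B: $565; Unit PH2: $1,415; Unit 1B: $1,640; Unit 4B: $1,580

Combined floor area = 3,036 + 7,567 + 8,786 + 8,468 = 27,857.
Raw shares: Unit 3B 566.72; Unit PH2 1,412.51; Unit 1B 1,640.06; Unit 4B 1,580.70.
After rounding ($5): Unit 3B $565; Unit PH2 $1,415; Unit 1B $1,640; Unit 4B $1,580. Sum = $5,200.
Sum already equals the total — no adjustment.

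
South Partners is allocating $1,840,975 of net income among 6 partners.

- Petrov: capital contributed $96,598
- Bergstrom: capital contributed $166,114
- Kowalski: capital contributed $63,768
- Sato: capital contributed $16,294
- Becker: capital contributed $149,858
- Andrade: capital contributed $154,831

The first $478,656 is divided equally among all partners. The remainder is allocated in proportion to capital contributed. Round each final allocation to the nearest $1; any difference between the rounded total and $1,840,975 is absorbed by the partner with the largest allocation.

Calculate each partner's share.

Petrov: $283,027 | Bergstrom: $429,295 | Kowalski: $213,949 | Sato: $114,060 | Becker: $395,090 | Andrade: $405,554

$478,656 shared equally gives $79,776 per partner.
Remainder $1,362,319 by capital contributed (total 647,463): Petrov 203,250.67 → $203,251; Bergstrom 349,518.44 → $349,518; Kowalski 134,173.47 → $134,173; Sato 34,284.01 → $34,284; Becker 315,314.39 → $315,314; Andrade 325,778.02 → $325,778.
Rounding difference +$1 on remainder applied to Bergstrom.
Totals: Petrov $79,776 + $203,251 = $283,027; Bergstrom $79,776 + $349,519 = $429,295; Kowalski $79,776 + $134,173 = $213,949; Sato $79,776 + $34,284 = $114,060; Becker $79,776 + $315,314 = $395,090; Andrade $79,776 + $325,778 = $405,554.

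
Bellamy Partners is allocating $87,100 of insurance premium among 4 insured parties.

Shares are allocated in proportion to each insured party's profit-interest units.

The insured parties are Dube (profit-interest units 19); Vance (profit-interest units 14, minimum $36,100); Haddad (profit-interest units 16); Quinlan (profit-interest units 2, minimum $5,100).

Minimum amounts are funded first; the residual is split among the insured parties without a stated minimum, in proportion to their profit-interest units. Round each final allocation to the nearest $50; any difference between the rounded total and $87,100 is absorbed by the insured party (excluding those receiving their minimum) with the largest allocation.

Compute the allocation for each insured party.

Dube: $24,900 | Vance: $36,100 | Haddad: $21,000 | Quinlan: $5,100

Guaranteed amounts: Vance $36,100; Quinlan $5,100. Balance $45,900.
Balance split over remaining profit-interest units 35: Dube 24,917.14 → $24,900; Haddad 20,982.86 → $21,000.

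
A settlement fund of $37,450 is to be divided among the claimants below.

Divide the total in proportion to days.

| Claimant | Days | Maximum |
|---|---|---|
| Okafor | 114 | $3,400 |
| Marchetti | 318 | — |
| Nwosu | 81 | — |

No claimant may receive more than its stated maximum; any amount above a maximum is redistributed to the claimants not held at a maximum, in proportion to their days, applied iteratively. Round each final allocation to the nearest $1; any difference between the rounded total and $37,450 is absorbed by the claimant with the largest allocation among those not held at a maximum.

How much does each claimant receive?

Okafor: $3,400; Marchetti: $27,138; Nwosu: $6,912

Sum of days: 513.
Proportional shares (ignoring caps): Okafor 8,322.22; Marchetti 23,214.62; Nwosu 5,913.16.
Cap binds for Okafor ($3,400); remaining pool $34,050 reallocated over remaining days 399.
Redistributed shares: Marchetti 27,137.59 → $27,138; Nwosu 6,912.41 → $6,912.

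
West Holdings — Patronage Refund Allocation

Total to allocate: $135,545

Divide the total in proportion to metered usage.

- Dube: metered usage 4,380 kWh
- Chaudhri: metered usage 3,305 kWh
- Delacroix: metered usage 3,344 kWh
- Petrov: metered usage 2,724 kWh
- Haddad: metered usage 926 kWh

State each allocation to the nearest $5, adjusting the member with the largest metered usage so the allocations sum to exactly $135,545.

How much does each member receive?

Combined metered usage = 14,679.
Pro-rata amounts: Dube 4,380/14,679 × $135,545 = 40,444.66; Chaudhri 3,305/14,679 × $135,545 = 30,518.17; Delacroix 3,344/14,679 × $135,545 = 30,878.29; Petrov 2,724/14,679 × $135,545 = 25,153.25; Haddad 926/14,679 × $135,545 = 8,550.63.
After rounding ($5): Dube $40,445; Chaudhri $30,520; Delacroix $30,880; Petrov $25,155; Haddad $8,550. Sum = $135,550.
Difference $135,545 − $135,550 = −$5 applied to largest metered usage (Dube): Dube becomes $40,440.

Dube: $40,440; Chaudhri: $30,520; Delacroix: $30,880; Petrov: $25,155; Haddad: $8,550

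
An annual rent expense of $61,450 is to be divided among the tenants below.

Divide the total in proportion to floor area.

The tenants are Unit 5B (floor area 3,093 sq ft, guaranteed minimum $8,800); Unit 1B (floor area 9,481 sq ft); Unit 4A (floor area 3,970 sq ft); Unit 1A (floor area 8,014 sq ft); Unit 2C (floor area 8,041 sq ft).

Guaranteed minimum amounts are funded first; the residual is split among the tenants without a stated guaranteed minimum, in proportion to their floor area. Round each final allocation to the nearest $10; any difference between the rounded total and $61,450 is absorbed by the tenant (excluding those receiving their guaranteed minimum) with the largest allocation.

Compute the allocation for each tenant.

Unit 5B: $8,800; Unit 1B: $16,920; Unit 4A: $7,080; Unit 1A: $14,300; Unit 2C: $14,350

Guaranteed amounts: Unit 5B $8,800. Balance $52,650.
Balance split over remaining floor area 29,506: Unit 1B 16,917.73 → $16,920; Unit 4A 7,084.00 → $7,080; Unit 1A 14,300.04 → $14,300; Unit 2C 14,348.22 → $14,350.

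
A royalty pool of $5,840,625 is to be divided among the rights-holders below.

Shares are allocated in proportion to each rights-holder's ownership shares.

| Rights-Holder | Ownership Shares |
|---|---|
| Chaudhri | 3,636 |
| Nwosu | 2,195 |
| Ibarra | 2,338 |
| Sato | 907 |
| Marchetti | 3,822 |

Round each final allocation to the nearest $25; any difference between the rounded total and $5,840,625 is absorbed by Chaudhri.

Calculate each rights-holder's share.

Chaudhri: $1,646,475 · Nwosu: $993,975 · Ibarra: $1,058,725 · Sato: $410,725 · Marchetti: $1,730,725

Combined ownership shares = 12,898.
Proportional shares: Chaudhri 3,636/12,898 × $5,840,625 = 1,646,496.55; Nwosu 2,195/12,898 × $5,840,625 = 993,965.88; Ibarra 2,338/12,898 × $5,840,625 = 1,058,720.83; Sato 907/12,898 × $5,840,625 = 410,718.47; Marchetti 3,822/12,898 × $5,840,625 = 1,730,723.27.
After rounding ($25): Chaudhri $1,646,500; Nwosu $993,975; Ibarra $1,058,725; Sato $410,725; Marchetti $1,730,725. Sum = $5,840,650.
Difference $5,840,625 − $5,840,650 = −$25 applied to Chaudhri: Chaudhri becomes $1,646,475.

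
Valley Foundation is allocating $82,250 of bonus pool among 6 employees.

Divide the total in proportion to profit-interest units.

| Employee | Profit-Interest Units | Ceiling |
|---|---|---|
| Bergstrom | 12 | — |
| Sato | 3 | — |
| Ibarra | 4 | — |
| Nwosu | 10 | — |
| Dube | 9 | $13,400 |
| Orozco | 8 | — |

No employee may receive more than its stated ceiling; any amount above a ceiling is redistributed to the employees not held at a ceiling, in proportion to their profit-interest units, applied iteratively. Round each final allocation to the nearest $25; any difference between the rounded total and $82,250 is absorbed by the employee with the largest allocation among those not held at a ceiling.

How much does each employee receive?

Bergstrom: $22,350 · Sato: $5,575 · Ibarra: $7,450 · Nwosu: $18,600 · Dube: $13,400 · Orozco: $14,875

Combined profit-interest units = 46.
Unconstrained shares: Bergstrom 21,456.52; Sato 5,364.13; Ibarra 7,152.17; Nwosu 17,880.43; Dube 16,092.39; Orozco 14,304.35.
Cap binds for Dube ($13,400); residual $68,850 reallocated over remaining profit-interest units 37.
Shares after redistribution: Bergstrom 22,329.73 → $22,325; Sato 5,582.43 → $5,575; Ibarra 7,443.24 → $7,450; Nwosu 18,608.11 → $18,600; Orozco 14,886.49 → $14,875.
Rounding difference +$25 applied to Bergstrom → $22,350.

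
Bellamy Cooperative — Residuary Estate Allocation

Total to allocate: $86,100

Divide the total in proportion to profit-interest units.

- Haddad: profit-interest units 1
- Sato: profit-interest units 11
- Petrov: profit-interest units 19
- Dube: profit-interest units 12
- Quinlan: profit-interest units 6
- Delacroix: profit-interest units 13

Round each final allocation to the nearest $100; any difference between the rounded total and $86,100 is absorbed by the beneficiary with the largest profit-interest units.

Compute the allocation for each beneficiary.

Haddad: $1,400 · Sato: $15,300 · Petrov: $26,300 · Dube: $16,700 · Quinlan: $8,300 · Delacroix: $18,100

Sum of profit-interest units: 1 + 11 + 19 + 12 + 6 + 13 = 62.
Proportional shares: Haddad 1,388.71; Sato 15,275.81; Petrov 26,385.48; Dube 16,664.52; Quinlan 8,332.26; Delacroix 18,053.23.
After rounding ($100): Haddad $1,400; Sato $15,300; Petrov $26,400; Dube $16,700; Quinlan $8,300; Delacroix $18,100. Sum = $86,200.
Difference $86,100 − $86,200 = −$100 applied to largest profit-interest units (Petrov): Petrov becomes $26,300.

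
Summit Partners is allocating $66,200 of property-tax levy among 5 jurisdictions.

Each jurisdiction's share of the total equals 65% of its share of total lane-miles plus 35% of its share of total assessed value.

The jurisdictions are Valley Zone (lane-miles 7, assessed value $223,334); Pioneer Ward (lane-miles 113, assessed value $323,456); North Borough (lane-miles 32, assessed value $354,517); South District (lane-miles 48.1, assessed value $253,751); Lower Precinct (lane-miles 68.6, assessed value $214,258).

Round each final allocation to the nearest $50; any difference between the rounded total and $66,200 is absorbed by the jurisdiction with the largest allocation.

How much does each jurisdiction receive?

Totals — lane-miles 268.7, assessed value 1,369,316.
Combined weights (65% lane-miles + 35% assessed value): Valley Zone 0.0740; Pioneer Ward 0.3560; North Borough 0.1680; South District 0.1812; Lower Precinct 0.2207.
Proportional shares: Valley Zone 4,899.99; Pioneer Ward 23,569.13; North Borough 11,123.26; South District 11,996.49; Lower Precinct 14,611.13.
At nearest $50: Valley Zone $4,900; Pioneer Ward $23,550; North Borough $11,100; South District $12,000; Lower Precinct $14,600. Sum = $66,150.
Difference $66,200 − $66,150 = +$50 applied to largest allocation (Pioneer Ward): Pioneer Ward becomes $23,600.

Valley Zone: $4,900 | Pioneer Ward: $23,600 | North Borough: $11,100 | South District: $12,000 | Lower Precinct: $14,600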